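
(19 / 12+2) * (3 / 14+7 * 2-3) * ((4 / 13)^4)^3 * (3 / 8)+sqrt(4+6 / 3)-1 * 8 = -1304690997124792 / 163086595857367+sqrt(6) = -5.55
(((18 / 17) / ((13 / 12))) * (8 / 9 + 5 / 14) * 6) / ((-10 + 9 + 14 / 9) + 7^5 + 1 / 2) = 203472 / 468037115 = 0.00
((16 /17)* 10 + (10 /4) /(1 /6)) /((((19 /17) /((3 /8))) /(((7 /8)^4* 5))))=14946225 /622592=24.01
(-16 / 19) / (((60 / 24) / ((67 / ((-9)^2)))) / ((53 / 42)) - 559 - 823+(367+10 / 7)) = 198856 / 238780695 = 0.00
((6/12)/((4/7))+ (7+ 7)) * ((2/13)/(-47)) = -119/2444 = -0.05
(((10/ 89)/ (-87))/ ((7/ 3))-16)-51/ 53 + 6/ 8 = -62098399/ 3830204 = -16.21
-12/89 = -0.13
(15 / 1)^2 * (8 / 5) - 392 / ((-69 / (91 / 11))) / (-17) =4609408 / 12903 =357.24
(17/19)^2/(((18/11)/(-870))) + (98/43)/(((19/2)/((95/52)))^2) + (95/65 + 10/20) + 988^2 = 7679076780160/7870161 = 975720.42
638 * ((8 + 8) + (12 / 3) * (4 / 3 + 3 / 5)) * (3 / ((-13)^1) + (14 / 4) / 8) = 3130.29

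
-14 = -14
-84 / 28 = -3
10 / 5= 2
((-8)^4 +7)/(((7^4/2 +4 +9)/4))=32824/2427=13.52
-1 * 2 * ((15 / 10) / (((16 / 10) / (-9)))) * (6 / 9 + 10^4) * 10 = 3375225 / 2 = 1687612.50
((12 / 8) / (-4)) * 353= -1059 / 8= -132.38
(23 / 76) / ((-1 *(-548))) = 23 / 41648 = 0.00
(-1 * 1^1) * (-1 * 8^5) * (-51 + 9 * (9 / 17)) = -25755648 / 17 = -1515038.12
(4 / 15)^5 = 1024 / 759375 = 0.00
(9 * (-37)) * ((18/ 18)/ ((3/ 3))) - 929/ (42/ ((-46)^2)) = -989875/ 21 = -47136.90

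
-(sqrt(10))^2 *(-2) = 20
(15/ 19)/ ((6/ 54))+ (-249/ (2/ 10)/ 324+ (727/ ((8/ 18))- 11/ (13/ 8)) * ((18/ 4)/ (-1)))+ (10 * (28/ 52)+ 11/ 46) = -8984216551/ 1227096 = -7321.53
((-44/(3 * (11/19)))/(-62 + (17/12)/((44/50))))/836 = 8/15943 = 0.00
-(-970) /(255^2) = 194 /13005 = 0.01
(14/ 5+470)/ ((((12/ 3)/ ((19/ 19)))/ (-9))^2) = 47871/ 20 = 2393.55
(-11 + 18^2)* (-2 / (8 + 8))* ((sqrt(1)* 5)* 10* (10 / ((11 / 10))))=-17784.09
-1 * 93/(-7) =93/7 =13.29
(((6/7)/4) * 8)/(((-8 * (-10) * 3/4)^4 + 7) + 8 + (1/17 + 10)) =0.00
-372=-372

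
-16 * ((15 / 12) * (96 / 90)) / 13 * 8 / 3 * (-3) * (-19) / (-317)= 9728 / 12363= 0.79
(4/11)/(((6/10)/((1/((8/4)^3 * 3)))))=5/198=0.03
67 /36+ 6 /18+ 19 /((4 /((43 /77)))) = 3359 /693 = 4.85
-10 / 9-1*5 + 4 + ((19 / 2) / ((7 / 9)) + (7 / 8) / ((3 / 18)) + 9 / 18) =3995 / 252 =15.85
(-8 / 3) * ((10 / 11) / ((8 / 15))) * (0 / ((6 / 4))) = 0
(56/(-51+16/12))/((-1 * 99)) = 56/4917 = 0.01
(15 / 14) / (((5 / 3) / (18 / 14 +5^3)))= 3978 / 49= 81.18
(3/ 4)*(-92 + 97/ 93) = -8459/ 124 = -68.22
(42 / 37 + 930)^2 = 867012.64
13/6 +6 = 8.17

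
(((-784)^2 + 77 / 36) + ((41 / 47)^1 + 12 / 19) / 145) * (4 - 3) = 2865204376453 / 4661460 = 614658.15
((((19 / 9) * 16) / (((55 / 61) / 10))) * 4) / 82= 18.27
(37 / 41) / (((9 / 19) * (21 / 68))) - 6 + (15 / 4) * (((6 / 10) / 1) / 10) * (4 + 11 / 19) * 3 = 19198001 / 5889240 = 3.26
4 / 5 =0.80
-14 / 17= -0.82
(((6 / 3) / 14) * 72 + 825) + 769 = 11230 / 7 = 1604.29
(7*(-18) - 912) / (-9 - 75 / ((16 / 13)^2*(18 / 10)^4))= 75.68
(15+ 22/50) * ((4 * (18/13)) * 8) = 222336/325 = 684.11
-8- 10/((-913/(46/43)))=-313612/39259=-7.99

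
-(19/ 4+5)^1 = -39/ 4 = -9.75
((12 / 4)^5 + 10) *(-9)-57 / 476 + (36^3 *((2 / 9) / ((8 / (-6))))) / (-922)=-497831361 / 219436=-2268.69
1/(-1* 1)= -1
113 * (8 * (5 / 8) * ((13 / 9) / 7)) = 7345 / 63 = 116.59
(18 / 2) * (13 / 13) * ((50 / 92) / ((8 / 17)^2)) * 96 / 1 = 195075 / 92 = 2120.38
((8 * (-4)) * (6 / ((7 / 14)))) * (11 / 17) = -4224 / 17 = -248.47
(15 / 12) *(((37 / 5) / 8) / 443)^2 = 1369 / 251198720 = 0.00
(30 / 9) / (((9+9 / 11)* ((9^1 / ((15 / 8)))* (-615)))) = -55 / 478224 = -0.00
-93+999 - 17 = 889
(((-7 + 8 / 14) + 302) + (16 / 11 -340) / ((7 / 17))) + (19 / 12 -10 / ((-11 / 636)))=53.15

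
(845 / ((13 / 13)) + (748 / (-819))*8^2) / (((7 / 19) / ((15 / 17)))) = 61197385 / 32487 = 1883.75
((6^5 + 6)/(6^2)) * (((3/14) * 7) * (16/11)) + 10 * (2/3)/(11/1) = 15584/33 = 472.24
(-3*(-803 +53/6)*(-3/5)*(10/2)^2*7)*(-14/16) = 3502275/16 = 218892.19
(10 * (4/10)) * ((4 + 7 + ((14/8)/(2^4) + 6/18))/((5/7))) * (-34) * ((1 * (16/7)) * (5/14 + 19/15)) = -12736009/1575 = -8086.35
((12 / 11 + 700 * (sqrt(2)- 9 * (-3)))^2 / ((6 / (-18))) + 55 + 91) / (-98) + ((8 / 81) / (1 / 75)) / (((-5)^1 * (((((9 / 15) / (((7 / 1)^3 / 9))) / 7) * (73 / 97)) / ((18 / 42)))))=62373600 * sqrt(2) / 77 + 23537385562813 / 2146419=12111464.87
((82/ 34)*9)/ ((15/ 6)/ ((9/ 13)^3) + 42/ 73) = 39274146/ 14673397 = 2.68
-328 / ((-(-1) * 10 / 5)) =-164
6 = 6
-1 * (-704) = 704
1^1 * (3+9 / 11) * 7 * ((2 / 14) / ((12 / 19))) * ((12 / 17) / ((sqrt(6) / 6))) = 798 * sqrt(6) / 187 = 10.45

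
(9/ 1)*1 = 9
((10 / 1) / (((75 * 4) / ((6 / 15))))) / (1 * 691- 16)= 1 / 50625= 0.00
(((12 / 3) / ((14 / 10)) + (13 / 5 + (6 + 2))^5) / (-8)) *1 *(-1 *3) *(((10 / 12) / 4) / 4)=2927430951 / 1120000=2613.78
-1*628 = -628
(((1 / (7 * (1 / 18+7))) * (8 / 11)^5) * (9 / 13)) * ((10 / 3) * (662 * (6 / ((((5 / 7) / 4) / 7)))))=393587195904 / 265895201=1480.23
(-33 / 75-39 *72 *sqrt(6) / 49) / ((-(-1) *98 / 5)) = -7020 *sqrt(6) / 2401-11 / 490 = -7.18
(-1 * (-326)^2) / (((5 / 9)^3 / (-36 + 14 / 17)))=46330171992 / 2125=21802433.88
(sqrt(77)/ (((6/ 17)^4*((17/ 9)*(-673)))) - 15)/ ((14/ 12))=-90/ 7 - 4913*sqrt(77)/ 113064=-13.24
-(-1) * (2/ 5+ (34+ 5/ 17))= 2949/ 85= 34.69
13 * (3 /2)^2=117 /4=29.25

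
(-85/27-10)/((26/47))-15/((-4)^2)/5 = -134533/5616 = -23.96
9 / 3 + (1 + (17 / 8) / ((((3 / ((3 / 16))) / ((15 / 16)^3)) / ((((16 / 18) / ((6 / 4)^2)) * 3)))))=67661 / 16384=4.13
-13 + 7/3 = -32/3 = -10.67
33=33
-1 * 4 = -4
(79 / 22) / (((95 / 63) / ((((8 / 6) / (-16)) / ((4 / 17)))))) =-28203 / 33440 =-0.84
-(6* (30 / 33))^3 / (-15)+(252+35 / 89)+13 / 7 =219798938 / 829213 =265.07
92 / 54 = 46 / 27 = 1.70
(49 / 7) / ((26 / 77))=539 / 26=20.73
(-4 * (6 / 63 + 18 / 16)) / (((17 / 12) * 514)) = -205 / 30583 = -0.01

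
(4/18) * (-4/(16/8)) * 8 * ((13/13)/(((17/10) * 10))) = -32/153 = -0.21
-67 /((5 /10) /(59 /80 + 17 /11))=-134603 /440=-305.92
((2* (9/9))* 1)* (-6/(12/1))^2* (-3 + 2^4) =13/2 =6.50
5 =5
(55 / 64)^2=0.74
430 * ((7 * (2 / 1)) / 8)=1505 / 2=752.50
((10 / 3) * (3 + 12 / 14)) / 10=9 / 7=1.29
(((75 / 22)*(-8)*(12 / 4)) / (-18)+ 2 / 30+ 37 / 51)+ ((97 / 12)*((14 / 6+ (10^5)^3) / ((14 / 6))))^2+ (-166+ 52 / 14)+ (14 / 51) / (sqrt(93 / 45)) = 12001275510204137638605440000000.00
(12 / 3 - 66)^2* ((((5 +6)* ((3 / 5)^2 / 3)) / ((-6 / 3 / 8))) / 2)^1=-253704 / 25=-10148.16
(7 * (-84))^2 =345744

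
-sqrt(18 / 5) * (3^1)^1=-9 * sqrt(10) / 5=-5.69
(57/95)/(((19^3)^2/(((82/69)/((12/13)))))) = 533/32461657890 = 0.00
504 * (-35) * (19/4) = -83790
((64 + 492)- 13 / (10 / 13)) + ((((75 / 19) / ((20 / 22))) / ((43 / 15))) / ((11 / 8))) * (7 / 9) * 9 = 4467447 / 8170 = 546.81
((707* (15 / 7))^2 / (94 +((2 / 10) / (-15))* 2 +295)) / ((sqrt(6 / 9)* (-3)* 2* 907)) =-57380625* sqrt(6) / 105839644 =-1.33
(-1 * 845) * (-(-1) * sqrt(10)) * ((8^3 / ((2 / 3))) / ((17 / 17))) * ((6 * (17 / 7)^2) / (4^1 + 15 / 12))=-1500395520 * sqrt(10) / 343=-13832849.08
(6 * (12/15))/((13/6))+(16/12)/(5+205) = 9098/4095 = 2.22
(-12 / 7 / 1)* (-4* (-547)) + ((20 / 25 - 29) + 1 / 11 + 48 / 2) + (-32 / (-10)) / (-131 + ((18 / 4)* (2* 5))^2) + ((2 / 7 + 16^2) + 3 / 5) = -1275382051 / 364595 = -3498.08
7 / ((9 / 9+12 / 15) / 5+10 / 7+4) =1225 / 1013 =1.21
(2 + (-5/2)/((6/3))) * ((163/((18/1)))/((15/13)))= 2119/360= 5.89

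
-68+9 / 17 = -1147 / 17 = -67.47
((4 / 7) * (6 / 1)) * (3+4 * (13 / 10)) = 984 / 35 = 28.11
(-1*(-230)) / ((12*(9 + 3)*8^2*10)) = 23 / 9216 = 0.00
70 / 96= 35 / 48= 0.73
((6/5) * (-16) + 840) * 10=8208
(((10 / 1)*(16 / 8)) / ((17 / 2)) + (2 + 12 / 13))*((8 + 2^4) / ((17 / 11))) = 307824 / 3757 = 81.93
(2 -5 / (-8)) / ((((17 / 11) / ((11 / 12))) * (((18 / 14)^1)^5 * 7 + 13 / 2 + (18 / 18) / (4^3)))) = 4067294 / 81266001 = 0.05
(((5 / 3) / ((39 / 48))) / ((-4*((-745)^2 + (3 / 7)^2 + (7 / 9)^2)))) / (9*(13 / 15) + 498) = -2940 / 1609436807563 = -0.00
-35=-35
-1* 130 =-130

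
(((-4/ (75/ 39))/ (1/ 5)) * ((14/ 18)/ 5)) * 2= -728/ 225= -3.24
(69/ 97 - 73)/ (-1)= 7012/ 97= 72.29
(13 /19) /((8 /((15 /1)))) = 195 /152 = 1.28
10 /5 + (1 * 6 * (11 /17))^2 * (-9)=-133.65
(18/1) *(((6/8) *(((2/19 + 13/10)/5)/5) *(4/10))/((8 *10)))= 0.00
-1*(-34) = 34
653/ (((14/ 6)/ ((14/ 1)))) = 3918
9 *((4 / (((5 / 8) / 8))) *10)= 4608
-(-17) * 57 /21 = 323 /7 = 46.14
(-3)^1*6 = -18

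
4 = 4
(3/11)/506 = 3/5566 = 0.00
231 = 231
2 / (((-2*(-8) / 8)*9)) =0.11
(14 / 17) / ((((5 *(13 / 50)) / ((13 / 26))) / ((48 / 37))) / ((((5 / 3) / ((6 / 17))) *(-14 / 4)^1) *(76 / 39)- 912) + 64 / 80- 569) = -53026720 / 36586300899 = -0.00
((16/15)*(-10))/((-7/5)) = 160/21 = 7.62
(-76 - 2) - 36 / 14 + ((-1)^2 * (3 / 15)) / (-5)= -14107 / 175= -80.61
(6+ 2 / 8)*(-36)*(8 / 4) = -450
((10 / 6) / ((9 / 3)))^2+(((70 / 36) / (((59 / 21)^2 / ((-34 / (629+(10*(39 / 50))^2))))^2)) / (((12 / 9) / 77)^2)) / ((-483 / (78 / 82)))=678617877271067087975 / 2202274796924970461664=0.31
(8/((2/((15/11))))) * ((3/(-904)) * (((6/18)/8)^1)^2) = -5/159104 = -0.00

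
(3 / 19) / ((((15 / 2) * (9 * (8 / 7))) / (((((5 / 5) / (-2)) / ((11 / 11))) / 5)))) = -7 / 34200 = -0.00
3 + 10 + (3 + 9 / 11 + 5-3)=207 / 11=18.82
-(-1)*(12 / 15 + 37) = 189 / 5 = 37.80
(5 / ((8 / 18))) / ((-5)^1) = -9 / 4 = -2.25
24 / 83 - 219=-18153 / 83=-218.71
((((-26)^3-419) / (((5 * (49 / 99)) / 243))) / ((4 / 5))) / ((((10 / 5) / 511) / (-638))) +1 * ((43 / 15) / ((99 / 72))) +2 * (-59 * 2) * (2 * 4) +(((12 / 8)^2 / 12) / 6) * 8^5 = 1663377434576777 / 4620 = 360038405752.55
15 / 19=0.79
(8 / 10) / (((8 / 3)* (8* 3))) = 1 / 80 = 0.01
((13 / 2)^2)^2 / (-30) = -28561 / 480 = -59.50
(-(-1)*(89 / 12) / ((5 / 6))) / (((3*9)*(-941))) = -89 / 254070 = -0.00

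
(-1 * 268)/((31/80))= -691.61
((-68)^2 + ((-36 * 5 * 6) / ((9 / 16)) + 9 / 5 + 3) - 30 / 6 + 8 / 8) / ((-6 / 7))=-15778 / 5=-3155.60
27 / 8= 3.38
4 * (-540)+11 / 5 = -10789 / 5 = -2157.80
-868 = -868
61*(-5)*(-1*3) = 915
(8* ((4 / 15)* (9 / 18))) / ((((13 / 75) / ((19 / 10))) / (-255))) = -38760 / 13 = -2981.54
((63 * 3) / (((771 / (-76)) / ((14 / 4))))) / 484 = -8379 / 62194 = -0.13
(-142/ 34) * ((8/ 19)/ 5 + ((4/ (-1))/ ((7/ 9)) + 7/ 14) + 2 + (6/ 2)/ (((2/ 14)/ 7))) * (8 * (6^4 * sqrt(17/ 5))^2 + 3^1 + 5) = -1557831676915076/ 56525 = -27560047358.07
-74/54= -1.37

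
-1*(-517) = 517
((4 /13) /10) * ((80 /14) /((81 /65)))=80 /567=0.14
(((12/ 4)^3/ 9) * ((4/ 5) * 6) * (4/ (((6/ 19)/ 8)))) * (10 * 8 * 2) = 233472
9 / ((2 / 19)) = 171 / 2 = 85.50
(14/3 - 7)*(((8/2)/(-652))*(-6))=-0.09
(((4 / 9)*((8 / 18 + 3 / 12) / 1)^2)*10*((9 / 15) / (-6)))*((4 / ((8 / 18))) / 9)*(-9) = 625 / 324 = 1.93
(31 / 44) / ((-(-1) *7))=31 / 308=0.10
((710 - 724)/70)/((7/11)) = -11/35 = -0.31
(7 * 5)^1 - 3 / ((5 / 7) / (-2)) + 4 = 237 / 5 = 47.40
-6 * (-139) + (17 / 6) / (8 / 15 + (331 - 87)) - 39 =795.01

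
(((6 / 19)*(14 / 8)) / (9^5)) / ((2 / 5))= 35 / 1495908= 0.00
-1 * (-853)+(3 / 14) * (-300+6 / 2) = 11051 / 14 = 789.36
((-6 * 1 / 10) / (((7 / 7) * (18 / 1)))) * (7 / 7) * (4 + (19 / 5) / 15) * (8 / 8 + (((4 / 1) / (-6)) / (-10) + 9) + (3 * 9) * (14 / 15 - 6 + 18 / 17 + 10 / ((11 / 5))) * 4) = -5541929 / 573750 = -9.66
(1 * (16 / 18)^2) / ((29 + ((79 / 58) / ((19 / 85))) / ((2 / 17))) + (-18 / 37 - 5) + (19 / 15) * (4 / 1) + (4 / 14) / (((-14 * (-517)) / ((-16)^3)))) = 661073754880 / 67111893942903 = 0.01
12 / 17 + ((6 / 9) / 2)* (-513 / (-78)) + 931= 412783 / 442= 933.90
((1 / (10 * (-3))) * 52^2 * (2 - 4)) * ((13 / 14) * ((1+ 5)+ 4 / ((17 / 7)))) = 1280.04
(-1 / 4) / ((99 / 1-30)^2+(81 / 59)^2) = -0.00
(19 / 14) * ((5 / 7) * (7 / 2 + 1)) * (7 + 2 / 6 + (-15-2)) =-8265 / 196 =-42.17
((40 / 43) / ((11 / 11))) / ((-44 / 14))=-140 / 473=-0.30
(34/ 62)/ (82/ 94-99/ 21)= -0.14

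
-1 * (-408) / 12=34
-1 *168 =-168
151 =151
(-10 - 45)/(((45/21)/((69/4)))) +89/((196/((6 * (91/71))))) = -873245/1988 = -439.26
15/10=3/2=1.50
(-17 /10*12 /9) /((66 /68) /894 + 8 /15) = -344488 /81221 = -4.24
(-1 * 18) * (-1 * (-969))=-17442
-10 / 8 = -5 / 4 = -1.25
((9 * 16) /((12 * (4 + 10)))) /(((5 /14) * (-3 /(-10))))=8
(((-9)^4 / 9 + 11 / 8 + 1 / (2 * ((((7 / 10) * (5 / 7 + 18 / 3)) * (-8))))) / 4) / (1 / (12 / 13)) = 102981 / 611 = 168.55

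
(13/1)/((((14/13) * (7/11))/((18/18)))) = 18.97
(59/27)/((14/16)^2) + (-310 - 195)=-664339/1323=-502.15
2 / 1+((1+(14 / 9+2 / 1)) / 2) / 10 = 401 / 180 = 2.23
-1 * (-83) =83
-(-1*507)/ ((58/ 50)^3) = 7921875/ 24389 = 324.81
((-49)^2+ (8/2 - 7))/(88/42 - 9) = -50358/145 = -347.30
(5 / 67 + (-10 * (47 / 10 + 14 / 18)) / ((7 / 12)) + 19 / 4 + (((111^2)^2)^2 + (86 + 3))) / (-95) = -129699385679704732217 / 534660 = -242582923128165.06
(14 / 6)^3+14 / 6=406 / 27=15.04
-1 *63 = -63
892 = 892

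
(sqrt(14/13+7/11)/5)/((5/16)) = 112 * sqrt(715)/3575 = 0.84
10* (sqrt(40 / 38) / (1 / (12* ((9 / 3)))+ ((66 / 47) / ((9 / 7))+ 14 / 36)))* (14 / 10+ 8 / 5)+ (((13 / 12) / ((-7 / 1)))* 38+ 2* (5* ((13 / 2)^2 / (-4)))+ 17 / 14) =-2647 / 24+ 33840* sqrt(95) / 16169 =-89.89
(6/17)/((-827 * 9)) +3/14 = 0.21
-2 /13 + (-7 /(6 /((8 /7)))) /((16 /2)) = -25 /78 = -0.32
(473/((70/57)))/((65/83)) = 2237763/4550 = 491.82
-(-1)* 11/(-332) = -11/332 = -0.03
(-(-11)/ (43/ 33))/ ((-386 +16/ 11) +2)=-3993/ 180944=-0.02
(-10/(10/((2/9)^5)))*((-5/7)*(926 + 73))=5920/15309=0.39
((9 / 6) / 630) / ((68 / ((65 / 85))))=13 / 485520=0.00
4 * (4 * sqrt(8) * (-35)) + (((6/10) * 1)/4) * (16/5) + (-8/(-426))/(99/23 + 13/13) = 157066/324825 - 1120 * sqrt(2) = -1583.44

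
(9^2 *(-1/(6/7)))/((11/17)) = -146.05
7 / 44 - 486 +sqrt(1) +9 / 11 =-21297 / 44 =-484.02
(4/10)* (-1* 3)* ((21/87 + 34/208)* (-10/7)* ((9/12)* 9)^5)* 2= 52560046341/2702336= 19449.86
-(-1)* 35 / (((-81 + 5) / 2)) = -35 / 38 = -0.92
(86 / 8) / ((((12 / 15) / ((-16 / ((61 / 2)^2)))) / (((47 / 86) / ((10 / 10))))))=-470 / 3721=-0.13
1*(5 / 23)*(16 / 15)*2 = 32 / 69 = 0.46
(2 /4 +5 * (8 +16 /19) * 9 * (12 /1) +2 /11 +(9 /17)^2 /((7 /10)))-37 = 4007211737 /845614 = 4738.82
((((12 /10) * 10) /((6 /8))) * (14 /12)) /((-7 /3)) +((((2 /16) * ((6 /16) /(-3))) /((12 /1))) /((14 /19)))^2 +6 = -231210647 /115605504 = -2.00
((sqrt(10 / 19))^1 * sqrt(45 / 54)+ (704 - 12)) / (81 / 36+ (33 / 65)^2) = 84500 * sqrt(57) / 2415717+ 11694800 / 42381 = 276.21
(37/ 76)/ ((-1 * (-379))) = 37/ 28804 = 0.00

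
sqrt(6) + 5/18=2.73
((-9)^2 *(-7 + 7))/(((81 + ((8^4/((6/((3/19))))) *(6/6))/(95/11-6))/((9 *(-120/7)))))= 0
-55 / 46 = -1.20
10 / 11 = 0.91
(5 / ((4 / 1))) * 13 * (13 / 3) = 845 / 12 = 70.42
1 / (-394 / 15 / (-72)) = 540 / 197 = 2.74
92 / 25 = 3.68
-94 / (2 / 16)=-752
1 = 1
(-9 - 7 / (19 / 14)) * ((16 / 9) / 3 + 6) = -47882 / 513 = -93.34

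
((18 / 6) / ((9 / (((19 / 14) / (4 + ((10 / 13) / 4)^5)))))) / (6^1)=56436536 / 2994303627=0.02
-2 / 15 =-0.13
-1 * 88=-88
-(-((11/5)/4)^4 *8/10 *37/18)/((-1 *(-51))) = 541717/183600000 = 0.00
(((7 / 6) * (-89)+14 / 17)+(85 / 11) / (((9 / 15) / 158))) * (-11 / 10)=-2125.02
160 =160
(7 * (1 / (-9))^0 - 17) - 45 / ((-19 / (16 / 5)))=-2.42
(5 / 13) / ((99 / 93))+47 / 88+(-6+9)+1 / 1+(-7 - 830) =-2855783 / 3432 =-832.10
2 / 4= 1 / 2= 0.50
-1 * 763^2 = -582169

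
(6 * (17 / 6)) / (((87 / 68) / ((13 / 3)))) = 15028 / 261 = 57.58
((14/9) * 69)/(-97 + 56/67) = -21574/19329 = -1.12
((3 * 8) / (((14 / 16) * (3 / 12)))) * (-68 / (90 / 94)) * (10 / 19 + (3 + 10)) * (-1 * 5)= 210271232 / 399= 526995.57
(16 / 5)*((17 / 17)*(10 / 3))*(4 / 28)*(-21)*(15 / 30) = -16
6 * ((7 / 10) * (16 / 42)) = 8 / 5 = 1.60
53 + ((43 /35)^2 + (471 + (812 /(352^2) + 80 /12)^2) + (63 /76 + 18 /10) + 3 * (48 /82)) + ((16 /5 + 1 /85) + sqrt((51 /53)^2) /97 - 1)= 576.65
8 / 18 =4 / 9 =0.44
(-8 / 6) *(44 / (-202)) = 88 / 303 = 0.29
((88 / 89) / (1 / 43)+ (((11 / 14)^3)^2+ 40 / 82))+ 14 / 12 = 3660251469083 / 82425830592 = 44.41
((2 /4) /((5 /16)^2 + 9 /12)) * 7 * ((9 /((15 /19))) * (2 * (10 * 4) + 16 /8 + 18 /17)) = 10301952 /2635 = 3909.66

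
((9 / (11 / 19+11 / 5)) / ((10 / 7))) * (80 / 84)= 95 / 44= 2.16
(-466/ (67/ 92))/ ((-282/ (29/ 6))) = 310822/ 28341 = 10.97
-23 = -23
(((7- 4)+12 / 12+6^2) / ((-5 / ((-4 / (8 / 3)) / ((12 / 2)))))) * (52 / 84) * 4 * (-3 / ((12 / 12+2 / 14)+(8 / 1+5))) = -104 / 99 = -1.05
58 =58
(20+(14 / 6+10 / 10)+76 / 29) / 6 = 1129 / 261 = 4.33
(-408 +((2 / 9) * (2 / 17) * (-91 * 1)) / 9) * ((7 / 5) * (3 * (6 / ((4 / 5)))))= -1967630 / 153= -12860.33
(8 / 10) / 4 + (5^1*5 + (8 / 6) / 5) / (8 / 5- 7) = -1814 / 405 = -4.48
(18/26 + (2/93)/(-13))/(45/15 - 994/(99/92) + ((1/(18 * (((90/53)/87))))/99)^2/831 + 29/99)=-661034541222000/880951556097071693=-0.00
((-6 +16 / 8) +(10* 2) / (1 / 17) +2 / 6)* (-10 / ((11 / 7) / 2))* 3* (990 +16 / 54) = -3777009880 / 297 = -12717204.98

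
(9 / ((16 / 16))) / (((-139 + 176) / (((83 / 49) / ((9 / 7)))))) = 83 / 259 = 0.32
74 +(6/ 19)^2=26750/ 361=74.10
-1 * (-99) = 99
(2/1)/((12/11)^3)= 1.54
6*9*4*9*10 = 19440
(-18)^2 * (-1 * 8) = -2592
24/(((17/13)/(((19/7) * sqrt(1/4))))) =2964/119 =24.91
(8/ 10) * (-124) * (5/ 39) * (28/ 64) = -217/ 39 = -5.56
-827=-827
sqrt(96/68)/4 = sqrt(102)/34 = 0.30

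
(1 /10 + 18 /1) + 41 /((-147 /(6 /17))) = 149953 /8330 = 18.00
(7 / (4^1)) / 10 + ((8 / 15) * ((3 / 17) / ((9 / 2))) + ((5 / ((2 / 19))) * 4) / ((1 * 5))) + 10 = 294959 / 6120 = 48.20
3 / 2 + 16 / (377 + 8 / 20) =5821 / 3774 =1.54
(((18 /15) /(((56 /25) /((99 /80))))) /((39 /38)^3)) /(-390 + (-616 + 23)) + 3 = 362745919 /120940456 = 3.00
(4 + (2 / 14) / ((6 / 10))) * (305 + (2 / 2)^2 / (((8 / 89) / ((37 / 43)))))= 458617 / 344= 1333.19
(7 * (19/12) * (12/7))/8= 19/8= 2.38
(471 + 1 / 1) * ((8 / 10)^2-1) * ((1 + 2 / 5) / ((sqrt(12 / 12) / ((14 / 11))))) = -416304 / 1375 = -302.77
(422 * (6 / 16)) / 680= 633 / 2720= 0.23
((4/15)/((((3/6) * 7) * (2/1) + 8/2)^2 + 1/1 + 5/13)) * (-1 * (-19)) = 988/23865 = 0.04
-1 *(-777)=777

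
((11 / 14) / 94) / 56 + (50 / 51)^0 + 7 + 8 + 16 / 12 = 17.33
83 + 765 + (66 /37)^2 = 1165268 /1369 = 851.18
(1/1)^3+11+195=207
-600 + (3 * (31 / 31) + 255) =-342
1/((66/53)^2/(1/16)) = 2809/69696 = 0.04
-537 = -537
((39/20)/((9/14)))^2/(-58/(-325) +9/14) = 753571/67266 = 11.20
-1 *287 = -287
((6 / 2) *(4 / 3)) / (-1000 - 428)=-1 / 357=-0.00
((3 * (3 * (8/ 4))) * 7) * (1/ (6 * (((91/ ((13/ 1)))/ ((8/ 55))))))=24/ 55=0.44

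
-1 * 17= -17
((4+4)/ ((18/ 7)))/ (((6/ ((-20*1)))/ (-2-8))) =2800/ 27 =103.70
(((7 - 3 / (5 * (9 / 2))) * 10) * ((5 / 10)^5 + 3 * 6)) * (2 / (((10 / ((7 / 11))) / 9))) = 1248051 / 880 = 1418.24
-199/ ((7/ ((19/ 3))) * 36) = -5.00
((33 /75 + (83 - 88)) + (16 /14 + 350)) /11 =60652 /1925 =31.51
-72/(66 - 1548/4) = 24/107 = 0.22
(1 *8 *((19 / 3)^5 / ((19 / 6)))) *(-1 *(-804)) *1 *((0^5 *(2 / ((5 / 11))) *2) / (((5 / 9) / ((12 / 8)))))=0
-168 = -168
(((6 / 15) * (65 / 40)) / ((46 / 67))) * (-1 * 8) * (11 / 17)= -4.90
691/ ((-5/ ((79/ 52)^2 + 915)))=-1713957091/ 13520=-126771.97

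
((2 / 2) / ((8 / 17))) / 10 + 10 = 817 / 80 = 10.21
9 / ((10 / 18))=81 / 5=16.20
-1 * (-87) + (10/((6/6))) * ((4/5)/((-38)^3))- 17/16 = 9431109/109744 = 85.94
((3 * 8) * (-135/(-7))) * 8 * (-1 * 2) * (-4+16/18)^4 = -56197120/81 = -693791.60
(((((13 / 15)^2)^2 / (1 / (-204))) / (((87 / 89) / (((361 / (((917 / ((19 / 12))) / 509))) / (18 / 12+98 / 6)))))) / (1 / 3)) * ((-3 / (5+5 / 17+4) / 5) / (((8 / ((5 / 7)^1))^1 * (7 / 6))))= 2564719322809111 / 82610556157500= 31.05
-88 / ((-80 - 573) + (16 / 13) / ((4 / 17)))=1144 / 8421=0.14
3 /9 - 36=-107 /3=-35.67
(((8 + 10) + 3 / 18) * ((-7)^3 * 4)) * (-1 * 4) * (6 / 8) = 74774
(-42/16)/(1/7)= -147/8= -18.38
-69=-69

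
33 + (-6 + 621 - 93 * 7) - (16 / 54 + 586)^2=-250591087 / 729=-343746.35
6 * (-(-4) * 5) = 120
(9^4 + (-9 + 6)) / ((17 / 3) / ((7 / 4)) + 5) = 137718 / 173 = 796.06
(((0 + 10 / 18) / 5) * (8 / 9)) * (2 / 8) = 2 / 81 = 0.02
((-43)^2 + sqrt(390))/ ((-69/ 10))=-18490/ 69 - 10 *sqrt(390)/ 69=-270.83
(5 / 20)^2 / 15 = 1 / 240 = 0.00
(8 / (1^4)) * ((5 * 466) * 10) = 186400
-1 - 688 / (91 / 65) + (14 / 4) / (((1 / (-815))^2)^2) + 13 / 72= 778267716254407 / 504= 1544181976695.25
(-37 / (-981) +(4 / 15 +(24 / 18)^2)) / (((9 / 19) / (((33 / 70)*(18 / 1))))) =304931 / 8175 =37.30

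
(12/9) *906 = 1208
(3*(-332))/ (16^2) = -249/ 64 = -3.89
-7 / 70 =-1 / 10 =-0.10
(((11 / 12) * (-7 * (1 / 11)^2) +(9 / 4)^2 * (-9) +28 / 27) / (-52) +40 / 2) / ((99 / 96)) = 20.23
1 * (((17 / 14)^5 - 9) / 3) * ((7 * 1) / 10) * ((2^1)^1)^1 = -3420559 / 1152480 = -2.97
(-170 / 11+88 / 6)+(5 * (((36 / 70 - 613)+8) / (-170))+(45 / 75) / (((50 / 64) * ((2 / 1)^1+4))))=16806689 / 981750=17.12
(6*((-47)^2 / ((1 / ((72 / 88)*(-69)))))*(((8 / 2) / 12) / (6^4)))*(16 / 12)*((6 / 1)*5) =-7698.03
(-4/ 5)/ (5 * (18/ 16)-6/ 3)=-32/ 145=-0.22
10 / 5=2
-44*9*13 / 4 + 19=-1268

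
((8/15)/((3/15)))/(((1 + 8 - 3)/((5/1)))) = 20/9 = 2.22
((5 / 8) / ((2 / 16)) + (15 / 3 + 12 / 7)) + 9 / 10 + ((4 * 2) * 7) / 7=1443 / 70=20.61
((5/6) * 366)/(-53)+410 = 21425/53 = 404.25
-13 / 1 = -13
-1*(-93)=93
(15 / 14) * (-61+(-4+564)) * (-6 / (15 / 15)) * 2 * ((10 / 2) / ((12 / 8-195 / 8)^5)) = 0.01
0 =0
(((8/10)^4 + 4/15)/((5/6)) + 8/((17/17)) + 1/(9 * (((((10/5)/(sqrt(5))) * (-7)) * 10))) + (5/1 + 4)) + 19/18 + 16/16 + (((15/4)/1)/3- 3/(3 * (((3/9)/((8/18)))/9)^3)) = -192024329/112500- sqrt(5)/1260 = -1706.88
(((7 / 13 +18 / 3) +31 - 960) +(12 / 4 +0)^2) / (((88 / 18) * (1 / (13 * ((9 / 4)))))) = -961875 / 176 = -5465.20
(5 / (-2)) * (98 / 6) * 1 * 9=-735 / 2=-367.50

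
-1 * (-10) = 10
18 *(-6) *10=-1080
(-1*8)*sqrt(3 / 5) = -8*sqrt(15) / 5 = -6.20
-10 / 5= -2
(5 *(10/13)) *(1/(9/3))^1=50/39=1.28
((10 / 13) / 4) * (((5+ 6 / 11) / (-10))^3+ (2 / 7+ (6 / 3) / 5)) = 0.10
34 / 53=0.64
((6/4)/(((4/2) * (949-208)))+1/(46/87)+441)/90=2012857/409032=4.92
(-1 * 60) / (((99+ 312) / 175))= -3500 / 137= -25.55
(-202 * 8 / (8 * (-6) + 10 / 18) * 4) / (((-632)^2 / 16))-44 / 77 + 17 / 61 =-0.29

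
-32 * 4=-128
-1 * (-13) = 13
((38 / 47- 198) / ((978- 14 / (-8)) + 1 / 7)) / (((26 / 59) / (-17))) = 130141256 / 16764007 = 7.76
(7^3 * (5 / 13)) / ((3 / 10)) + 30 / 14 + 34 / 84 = 80497 / 182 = 442.29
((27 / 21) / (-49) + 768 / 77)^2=1408726089 / 14235529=98.96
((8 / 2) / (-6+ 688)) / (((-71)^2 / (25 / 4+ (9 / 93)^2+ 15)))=1151 / 46533542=0.00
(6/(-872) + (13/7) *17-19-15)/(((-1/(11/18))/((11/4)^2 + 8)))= 6786329/292992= 23.16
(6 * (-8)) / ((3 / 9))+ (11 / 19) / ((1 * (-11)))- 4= -2813 / 19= -148.05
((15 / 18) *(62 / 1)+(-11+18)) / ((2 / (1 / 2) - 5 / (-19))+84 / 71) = 237424 / 22041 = 10.77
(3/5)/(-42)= -1/70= -0.01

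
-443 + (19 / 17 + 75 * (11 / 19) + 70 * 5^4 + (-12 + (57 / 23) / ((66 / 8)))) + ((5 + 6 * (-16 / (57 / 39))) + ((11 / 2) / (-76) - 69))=28248677865 / 653752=43210.08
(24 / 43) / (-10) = -12 / 215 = -0.06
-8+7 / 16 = -121 / 16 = -7.56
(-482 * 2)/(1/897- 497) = 1.94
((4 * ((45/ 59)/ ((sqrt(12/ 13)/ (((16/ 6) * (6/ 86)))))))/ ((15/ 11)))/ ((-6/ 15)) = -440 * sqrt(39)/ 2537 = -1.08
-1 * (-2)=2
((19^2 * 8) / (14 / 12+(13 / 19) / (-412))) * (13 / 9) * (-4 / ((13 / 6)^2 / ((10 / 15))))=-723432448 / 355667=-2034.02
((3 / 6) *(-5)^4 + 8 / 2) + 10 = 653 / 2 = 326.50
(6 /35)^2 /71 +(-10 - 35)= -3913839 /86975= -45.00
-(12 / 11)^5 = -248832 / 161051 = -1.55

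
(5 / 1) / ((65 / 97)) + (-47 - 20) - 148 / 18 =-7928 / 117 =-67.76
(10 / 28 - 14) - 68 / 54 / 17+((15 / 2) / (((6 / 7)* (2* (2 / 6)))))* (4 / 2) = 9475 / 756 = 12.53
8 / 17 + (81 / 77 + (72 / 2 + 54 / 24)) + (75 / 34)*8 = 300649 / 5236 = 57.42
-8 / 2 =-4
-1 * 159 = -159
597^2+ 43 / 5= 1782088 / 5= 356417.60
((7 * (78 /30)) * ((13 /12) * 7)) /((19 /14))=57967 /570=101.70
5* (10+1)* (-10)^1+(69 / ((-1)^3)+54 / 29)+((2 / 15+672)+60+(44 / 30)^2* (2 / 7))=5280487 / 45675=115.61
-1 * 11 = -11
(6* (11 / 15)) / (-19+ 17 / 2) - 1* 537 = -56429 / 105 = -537.42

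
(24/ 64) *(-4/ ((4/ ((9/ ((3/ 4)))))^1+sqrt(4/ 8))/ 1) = 9/ 7 - 27 *sqrt(2)/ 14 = -1.44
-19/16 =-1.19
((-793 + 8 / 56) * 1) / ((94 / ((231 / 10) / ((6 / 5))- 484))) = 5158725 / 1316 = 3920.00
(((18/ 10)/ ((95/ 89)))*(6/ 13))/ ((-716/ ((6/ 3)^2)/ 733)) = -3522798/ 1105325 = -3.19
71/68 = 1.04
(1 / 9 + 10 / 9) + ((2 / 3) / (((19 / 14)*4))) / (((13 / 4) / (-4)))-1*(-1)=2.07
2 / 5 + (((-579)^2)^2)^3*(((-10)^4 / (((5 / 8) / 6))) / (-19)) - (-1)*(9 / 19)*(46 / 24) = -2725486237867591423727018002858446719503 / 380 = -7172332204914714272965837000000000000.00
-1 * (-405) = 405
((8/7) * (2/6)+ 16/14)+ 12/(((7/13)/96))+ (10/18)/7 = 2141.03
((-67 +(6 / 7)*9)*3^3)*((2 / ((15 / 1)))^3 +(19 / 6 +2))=-2895953 / 350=-8274.15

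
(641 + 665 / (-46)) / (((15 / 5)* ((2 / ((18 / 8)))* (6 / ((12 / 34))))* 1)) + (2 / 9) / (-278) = 108158957 / 7826256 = 13.82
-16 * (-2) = 32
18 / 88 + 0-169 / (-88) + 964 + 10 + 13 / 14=54715 / 56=977.05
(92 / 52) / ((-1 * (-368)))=1 / 208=0.00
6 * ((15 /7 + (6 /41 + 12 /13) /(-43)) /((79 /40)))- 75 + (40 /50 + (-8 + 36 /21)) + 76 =123489643 /63371035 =1.95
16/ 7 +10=12.29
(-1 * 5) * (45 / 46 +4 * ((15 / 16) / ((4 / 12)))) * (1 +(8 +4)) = -794.84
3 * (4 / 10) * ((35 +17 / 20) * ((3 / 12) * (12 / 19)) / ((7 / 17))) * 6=329103 / 3325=98.98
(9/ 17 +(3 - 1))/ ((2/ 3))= 129/ 34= 3.79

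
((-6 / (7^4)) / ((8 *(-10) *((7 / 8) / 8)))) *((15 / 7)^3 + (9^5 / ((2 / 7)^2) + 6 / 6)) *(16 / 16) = 1190941698 / 5764801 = 206.59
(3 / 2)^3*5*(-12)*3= -1215 / 2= -607.50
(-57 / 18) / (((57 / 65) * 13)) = -5 / 18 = -0.28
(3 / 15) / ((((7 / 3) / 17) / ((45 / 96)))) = 153 / 224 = 0.68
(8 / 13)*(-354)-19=-3079 / 13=-236.85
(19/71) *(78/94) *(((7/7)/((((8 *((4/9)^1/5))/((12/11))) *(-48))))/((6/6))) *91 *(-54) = 81928665/2349248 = 34.87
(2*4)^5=32768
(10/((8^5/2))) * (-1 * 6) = -15/4096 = -0.00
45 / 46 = 0.98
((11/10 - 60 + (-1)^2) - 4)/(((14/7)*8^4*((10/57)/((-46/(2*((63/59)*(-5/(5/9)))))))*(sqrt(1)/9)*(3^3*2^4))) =-15959677/7431782400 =-0.00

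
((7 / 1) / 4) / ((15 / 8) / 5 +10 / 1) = 14 / 83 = 0.17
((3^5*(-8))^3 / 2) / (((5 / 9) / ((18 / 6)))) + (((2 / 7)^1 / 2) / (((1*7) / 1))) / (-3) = -14579407842053 / 735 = -19835929036.81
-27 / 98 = -0.28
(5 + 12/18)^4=83521/81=1031.12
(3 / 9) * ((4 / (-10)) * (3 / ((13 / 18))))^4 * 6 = 15.24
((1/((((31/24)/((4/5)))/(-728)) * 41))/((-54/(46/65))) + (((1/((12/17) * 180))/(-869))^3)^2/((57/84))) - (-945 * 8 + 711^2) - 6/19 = -6920256707644963088811748826473242543160120453/13897181349514326470538467006152704000000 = -497961.17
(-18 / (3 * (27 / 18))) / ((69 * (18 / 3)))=-2 / 207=-0.01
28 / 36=7 / 9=0.78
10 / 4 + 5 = 7.50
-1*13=-13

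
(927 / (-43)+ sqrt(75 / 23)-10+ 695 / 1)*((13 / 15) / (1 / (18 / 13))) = 6*sqrt(69) / 23+ 171168 / 215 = 798.30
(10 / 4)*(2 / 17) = 5 / 17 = 0.29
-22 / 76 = -11 / 38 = -0.29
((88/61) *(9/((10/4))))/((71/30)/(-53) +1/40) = -2014848/7625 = -264.24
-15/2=-7.50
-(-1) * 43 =43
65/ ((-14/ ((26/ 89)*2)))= -1690/ 623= -2.71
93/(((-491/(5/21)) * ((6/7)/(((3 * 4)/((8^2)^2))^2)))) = -465/1029701632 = -0.00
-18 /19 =-0.95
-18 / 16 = -9 / 8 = -1.12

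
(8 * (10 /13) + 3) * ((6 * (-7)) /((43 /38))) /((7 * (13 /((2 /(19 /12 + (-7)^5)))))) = 651168 /1465499555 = 0.00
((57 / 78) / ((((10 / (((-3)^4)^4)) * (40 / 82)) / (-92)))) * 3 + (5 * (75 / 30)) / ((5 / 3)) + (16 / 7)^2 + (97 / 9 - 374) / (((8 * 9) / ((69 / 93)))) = -569376331778073613 / 319901400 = -1779849452.92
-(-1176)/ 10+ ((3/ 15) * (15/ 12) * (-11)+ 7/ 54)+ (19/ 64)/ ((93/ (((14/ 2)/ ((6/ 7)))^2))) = 13712519/ 119040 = 115.19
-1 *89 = -89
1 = 1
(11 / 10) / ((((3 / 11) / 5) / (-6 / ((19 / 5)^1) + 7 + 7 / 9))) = 64130 / 513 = 125.01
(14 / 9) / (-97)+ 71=61969 / 873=70.98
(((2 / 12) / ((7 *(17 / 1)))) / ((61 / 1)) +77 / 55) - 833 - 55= -193074877 / 217770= -886.60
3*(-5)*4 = -60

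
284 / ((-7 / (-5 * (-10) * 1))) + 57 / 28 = -56743 / 28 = -2026.54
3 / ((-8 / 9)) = -27 / 8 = -3.38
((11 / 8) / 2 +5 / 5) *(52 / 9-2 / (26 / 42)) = 447 / 104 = 4.30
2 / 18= 1 / 9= 0.11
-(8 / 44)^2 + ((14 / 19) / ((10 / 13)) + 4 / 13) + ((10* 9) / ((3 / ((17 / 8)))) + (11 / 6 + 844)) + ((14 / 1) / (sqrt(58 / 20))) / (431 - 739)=1633293221 / 1793220 - sqrt(290) / 638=910.79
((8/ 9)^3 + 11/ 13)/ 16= 14675/ 151632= 0.10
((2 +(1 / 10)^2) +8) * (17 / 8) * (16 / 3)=17017 / 150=113.45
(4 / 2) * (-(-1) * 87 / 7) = 24.86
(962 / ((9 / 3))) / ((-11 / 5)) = -4810 / 33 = -145.76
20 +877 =897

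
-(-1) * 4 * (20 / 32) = 5 / 2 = 2.50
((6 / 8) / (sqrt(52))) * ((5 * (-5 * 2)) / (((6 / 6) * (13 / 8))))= -150 * sqrt(13) / 169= -3.20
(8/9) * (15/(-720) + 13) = 11.54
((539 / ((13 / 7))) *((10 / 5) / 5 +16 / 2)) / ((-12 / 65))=-26411 / 2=-13205.50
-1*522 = -522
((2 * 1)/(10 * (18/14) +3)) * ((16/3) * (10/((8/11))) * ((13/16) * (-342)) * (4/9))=-380380/333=-1142.28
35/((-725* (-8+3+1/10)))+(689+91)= 158342/203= 780.01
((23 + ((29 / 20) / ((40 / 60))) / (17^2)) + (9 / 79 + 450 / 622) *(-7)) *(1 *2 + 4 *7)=14609085429 / 28401764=514.37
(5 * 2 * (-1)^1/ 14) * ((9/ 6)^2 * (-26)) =585/ 14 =41.79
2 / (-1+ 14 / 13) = 26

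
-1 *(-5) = 5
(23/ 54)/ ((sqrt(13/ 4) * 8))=23 * sqrt(13)/ 2808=0.03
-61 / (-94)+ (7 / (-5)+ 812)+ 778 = 746947 / 470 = 1589.25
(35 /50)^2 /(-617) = -49 /61700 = -0.00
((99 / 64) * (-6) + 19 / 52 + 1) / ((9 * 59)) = -3293 / 220896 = -0.01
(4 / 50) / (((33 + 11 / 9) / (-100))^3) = -911250 / 456533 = -2.00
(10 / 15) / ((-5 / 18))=-12 / 5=-2.40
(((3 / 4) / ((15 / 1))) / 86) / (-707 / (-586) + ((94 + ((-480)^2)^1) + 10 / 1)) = 293 / 116165403860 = 0.00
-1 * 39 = -39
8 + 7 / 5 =47 / 5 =9.40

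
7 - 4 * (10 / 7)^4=-23193 / 2401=-9.66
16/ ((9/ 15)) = 80/ 3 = 26.67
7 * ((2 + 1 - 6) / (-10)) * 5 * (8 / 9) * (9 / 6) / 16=7 / 8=0.88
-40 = -40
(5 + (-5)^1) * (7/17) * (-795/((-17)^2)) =0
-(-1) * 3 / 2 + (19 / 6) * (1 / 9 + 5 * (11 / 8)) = 10205 / 432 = 23.62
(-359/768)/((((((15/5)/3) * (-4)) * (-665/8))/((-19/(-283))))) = -359/3803520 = -0.00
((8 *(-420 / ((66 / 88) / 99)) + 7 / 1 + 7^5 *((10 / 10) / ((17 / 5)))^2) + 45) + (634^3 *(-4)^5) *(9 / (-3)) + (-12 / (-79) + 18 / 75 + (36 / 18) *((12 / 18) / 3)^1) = 4021575180638746399 / 5136975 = 782868357474.73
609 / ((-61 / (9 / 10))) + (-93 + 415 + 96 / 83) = 15906497 / 50630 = 314.17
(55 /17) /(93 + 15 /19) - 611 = -1682599 /2754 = -610.97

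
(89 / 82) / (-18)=-89 / 1476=-0.06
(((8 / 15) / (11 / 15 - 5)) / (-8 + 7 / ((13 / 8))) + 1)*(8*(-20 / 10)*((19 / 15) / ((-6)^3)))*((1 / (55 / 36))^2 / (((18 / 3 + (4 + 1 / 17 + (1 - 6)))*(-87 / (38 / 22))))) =-2436389 / 14937813000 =-0.00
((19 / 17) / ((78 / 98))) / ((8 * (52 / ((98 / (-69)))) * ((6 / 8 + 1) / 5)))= -32585 / 2378844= -0.01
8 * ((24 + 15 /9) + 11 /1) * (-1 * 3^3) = -7920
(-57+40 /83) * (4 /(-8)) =4691 /166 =28.26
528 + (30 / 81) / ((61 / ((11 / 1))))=869726 / 1647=528.07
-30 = -30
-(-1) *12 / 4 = 3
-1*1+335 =334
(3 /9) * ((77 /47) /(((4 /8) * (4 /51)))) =1309 /94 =13.93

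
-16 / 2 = -8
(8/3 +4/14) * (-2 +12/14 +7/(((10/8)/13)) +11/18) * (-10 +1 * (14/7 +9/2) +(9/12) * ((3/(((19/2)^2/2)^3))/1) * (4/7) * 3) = -3253585938118879/4356919039410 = -746.76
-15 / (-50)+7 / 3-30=-821 / 30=-27.37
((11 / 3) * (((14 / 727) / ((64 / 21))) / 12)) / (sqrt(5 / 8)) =539 * sqrt(10) / 697920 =0.00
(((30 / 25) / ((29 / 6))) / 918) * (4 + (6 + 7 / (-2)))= 13 / 7395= 0.00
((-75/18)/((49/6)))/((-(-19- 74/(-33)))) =-825/27097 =-0.03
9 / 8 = 1.12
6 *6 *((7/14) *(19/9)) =38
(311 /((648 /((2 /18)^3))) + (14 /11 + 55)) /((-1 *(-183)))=292414069 /950925096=0.31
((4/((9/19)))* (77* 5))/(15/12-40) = -23408/279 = -83.90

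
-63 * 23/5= -1449/5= -289.80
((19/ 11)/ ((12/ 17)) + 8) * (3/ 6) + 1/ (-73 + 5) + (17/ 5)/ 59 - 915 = -1204450889/ 1323960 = -909.73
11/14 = 0.79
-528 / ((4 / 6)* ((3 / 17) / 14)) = -62832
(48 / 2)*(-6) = -144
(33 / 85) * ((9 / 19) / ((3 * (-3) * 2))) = -0.01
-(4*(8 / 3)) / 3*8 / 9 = -256 / 81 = -3.16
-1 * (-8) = 8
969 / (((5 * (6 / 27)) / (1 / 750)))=2907 / 2500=1.16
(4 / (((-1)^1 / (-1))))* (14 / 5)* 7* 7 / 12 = 686 / 15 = 45.73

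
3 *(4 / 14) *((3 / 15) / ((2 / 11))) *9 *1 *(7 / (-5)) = -297 / 25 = -11.88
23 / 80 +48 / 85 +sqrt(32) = 1159 / 1360 +4 * sqrt(2) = 6.51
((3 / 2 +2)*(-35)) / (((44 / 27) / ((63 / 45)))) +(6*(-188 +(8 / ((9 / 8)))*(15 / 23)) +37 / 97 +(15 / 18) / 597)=-423716701657 / 351623448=-1205.03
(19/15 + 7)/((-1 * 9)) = -124/135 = -0.92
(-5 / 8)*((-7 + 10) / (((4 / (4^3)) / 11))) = -330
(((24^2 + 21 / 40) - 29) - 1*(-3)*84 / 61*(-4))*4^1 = 2124.00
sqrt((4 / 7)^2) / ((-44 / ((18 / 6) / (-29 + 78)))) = -3 / 3773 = -0.00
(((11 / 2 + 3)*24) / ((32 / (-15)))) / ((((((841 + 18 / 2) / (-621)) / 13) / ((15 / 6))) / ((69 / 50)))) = 3133.33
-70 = -70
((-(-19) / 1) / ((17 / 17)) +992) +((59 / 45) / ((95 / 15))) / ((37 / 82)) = 10665833 / 10545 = 1011.46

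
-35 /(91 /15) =-75 /13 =-5.77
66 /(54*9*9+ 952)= 33 /2663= 0.01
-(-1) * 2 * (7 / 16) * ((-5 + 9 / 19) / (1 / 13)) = -3913 / 76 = -51.49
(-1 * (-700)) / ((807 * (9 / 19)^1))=13300 / 7263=1.83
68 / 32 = 17 / 8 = 2.12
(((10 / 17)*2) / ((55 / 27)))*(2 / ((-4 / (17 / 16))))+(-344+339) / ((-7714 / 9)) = -102159 / 339416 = -0.30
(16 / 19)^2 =256 / 361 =0.71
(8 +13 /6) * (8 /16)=61 /12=5.08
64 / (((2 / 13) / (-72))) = -29952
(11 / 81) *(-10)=-110 / 81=-1.36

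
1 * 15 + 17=32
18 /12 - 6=-9 /2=-4.50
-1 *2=-2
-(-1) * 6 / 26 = 3 / 13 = 0.23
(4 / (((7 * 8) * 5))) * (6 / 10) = 3 / 350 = 0.01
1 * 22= 22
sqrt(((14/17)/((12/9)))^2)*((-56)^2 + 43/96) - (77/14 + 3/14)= 1931.50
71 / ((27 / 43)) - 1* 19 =2540 / 27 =94.07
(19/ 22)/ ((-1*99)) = -19/ 2178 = -0.01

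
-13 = -13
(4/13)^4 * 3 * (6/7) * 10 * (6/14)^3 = 1244160/68574961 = 0.02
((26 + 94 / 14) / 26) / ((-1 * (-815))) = 0.00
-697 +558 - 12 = -151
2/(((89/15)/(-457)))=-13710/89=-154.04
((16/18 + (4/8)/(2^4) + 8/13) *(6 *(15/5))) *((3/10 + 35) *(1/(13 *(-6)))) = -2029397/162240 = -12.51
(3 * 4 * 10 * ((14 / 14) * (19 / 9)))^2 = 577600 / 9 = 64177.78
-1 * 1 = -1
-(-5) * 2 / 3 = 10 / 3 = 3.33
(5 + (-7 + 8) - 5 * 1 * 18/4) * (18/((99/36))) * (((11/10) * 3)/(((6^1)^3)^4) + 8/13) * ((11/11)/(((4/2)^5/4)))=-58047529103/6987202560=-8.31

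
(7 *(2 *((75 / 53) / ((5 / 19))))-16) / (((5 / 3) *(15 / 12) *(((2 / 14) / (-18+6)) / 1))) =-3167136 / 1325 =-2390.29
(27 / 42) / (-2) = -9 / 28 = -0.32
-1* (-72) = 72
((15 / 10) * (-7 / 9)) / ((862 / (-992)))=1.34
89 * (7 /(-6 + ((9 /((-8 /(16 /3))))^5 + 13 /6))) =-3738 /46679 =-0.08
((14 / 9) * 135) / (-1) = -210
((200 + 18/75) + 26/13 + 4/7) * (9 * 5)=319428/35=9126.51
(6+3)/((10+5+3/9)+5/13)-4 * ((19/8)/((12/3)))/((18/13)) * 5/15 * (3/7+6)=-639119/205968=-3.10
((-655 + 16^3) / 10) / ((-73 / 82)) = -386.52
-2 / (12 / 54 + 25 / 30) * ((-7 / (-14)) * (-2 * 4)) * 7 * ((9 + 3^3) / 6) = 6048 / 19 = 318.32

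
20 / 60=1 / 3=0.33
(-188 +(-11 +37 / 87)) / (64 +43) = -17276 / 9309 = -1.86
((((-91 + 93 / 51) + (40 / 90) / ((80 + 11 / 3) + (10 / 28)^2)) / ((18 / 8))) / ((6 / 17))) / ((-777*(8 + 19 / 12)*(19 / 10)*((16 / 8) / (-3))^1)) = -94345760 / 7924698369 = -0.01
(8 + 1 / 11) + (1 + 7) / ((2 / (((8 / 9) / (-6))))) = 2227 / 297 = 7.50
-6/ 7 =-0.86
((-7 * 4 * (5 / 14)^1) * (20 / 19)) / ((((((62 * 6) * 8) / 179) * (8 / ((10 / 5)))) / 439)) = -69.49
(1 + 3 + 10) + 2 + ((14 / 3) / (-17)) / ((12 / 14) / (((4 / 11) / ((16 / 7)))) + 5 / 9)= 710854 / 44557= 15.95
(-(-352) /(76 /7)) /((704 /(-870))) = -3045 /76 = -40.07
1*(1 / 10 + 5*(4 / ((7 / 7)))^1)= 201 / 10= 20.10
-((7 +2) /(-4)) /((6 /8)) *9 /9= 3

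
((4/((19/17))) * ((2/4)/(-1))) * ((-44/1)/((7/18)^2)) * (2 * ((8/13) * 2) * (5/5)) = 15510528/12103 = 1281.54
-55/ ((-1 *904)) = 55/ 904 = 0.06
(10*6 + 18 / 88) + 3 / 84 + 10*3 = 13897 / 154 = 90.24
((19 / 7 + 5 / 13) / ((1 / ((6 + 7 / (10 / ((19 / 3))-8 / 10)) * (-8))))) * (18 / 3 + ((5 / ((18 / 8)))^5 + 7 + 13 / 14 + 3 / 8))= -11805768232627 / 463908627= -25448.48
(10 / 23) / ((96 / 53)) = 265 / 1104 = 0.24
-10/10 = -1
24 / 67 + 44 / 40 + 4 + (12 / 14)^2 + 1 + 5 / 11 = 2761723 / 361130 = 7.65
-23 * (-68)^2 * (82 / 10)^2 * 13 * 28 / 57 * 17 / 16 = -69142280116 / 1425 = -48520898.33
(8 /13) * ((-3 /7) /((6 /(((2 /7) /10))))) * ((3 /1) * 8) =-96 /3185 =-0.03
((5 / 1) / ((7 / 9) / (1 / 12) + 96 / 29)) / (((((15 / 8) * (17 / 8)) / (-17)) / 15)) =-1392 / 55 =-25.31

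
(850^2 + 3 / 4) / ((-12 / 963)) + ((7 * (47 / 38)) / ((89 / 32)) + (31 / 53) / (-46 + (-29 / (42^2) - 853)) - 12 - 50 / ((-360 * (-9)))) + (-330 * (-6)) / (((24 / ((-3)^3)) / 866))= -11035395532499583091369 / 184200452647920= -59909709.09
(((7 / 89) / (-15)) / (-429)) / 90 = 7 / 51544350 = 0.00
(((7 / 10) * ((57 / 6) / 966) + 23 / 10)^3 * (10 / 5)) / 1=258109832863 / 10512288000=24.55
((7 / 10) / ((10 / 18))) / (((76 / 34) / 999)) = 1069929 / 1900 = 563.12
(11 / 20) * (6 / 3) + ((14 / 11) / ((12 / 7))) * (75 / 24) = 9029 / 2640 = 3.42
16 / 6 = 8 / 3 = 2.67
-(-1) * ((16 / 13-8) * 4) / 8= -44 / 13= -3.38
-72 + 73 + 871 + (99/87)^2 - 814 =49867/841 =59.29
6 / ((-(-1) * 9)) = 2 / 3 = 0.67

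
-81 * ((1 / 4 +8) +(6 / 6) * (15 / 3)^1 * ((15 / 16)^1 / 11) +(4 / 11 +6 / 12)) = -135999 / 176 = -772.72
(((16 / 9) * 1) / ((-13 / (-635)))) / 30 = 1016 / 351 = 2.89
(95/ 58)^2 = 2.68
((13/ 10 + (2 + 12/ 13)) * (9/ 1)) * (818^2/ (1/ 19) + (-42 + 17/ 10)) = 628164928737/ 1300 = 483203791.34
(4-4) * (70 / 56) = 0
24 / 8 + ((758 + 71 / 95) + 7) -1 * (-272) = 98871 / 95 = 1040.75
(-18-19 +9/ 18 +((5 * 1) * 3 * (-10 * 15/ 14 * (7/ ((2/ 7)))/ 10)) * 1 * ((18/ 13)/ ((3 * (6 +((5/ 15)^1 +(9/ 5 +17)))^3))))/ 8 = -4.56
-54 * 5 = -270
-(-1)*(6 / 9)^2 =4 / 9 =0.44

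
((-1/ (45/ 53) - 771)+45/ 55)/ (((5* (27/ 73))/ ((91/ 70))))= -362350027/ 668250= -542.24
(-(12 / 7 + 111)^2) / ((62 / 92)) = -18851.85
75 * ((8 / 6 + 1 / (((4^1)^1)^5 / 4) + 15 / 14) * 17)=5503325 / 1792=3071.05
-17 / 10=-1.70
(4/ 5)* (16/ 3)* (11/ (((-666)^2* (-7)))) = -176/ 11643345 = -0.00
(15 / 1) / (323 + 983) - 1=-1291 / 1306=-0.99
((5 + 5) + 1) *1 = 11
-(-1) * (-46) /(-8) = 23 /4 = 5.75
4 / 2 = 2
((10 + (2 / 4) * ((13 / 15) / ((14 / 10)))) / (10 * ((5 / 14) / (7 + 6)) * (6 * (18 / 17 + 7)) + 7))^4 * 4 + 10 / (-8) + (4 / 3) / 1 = 27507604508730607447 / 78531052056485003361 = 0.35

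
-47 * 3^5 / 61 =-187.23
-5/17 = -0.29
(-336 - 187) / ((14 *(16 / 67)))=-35041 / 224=-156.43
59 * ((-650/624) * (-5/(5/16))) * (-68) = -66866.67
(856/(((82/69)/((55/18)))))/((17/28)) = 7579880/2091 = 3625.00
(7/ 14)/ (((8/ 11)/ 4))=11/ 4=2.75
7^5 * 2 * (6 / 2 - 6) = -100842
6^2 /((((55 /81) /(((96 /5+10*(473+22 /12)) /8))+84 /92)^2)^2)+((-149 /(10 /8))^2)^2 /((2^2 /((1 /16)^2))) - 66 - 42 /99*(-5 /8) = 11046036396464434852264297627206385137587 /56031554062868691484277243163920625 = 197139.57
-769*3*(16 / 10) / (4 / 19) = -87666 / 5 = -17533.20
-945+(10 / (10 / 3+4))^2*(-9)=-961.74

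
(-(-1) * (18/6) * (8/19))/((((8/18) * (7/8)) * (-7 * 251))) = -432/233681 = -0.00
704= 704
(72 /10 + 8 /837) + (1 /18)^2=362219 /50220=7.21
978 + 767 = 1745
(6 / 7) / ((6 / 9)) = 9 / 7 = 1.29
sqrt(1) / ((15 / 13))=13 / 15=0.87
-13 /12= -1.08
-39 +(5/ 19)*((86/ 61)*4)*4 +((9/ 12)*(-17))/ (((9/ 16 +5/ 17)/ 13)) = -61181149/ 270047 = -226.56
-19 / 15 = -1.27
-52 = -52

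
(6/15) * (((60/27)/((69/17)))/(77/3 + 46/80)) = 5440/651843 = 0.01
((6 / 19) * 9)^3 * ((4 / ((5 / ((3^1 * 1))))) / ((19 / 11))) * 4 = 83140992 / 651605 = 127.59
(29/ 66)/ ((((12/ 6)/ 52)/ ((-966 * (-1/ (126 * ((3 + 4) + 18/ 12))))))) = 17342/ 1683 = 10.30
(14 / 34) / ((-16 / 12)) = -21 / 68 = -0.31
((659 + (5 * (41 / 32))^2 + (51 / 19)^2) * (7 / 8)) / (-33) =-610033725 / 32530432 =-18.75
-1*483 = -483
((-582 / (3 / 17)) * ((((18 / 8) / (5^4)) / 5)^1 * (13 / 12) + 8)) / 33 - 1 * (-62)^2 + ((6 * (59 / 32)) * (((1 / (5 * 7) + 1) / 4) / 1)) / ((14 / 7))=-107234145083 / 23100000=-4642.17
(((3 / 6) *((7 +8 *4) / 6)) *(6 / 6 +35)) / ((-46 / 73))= -8541 / 46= -185.67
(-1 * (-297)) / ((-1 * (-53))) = 5.60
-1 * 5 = -5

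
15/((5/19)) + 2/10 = 286/5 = 57.20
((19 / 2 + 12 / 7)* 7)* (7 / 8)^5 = 2638699 / 65536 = 40.26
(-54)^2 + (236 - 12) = 3140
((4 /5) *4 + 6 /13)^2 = 56644 /4225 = 13.41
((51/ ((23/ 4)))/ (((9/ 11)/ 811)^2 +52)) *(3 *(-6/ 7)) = -292233332952/ 666279278693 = -0.44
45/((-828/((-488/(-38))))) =-305/437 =-0.70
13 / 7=1.86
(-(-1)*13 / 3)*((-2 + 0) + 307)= 3965 / 3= 1321.67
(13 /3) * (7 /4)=91 /12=7.58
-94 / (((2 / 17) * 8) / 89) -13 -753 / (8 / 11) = -39749 / 4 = -9937.25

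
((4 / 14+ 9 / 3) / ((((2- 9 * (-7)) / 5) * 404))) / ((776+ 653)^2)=23 / 75073595324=0.00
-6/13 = -0.46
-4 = -4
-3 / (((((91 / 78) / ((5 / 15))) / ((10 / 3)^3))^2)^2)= -16000000000000 / 425329947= -37617.85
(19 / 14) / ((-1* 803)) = -19 / 11242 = -0.00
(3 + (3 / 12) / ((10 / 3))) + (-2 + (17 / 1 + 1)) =763 / 40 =19.08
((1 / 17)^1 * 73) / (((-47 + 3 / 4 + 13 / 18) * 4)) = -657 / 27863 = -0.02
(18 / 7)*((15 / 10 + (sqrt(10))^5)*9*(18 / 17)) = 4374 / 119 + 291600*sqrt(10) / 119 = 7785.67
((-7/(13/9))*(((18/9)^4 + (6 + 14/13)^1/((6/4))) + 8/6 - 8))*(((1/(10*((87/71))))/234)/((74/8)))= -272356/106082145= -0.00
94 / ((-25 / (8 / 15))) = -752 / 375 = -2.01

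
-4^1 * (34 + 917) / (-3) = 1268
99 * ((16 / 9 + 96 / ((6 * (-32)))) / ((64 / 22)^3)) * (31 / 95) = 10439033 / 6225920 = 1.68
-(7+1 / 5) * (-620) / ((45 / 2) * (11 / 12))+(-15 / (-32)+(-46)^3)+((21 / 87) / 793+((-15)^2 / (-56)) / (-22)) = -27516025375763 / 283323040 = -97118.91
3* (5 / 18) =5 / 6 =0.83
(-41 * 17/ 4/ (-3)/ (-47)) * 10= -3485/ 282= -12.36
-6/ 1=-6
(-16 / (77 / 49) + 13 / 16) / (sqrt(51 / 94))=-97 * sqrt(4794) / 528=-12.72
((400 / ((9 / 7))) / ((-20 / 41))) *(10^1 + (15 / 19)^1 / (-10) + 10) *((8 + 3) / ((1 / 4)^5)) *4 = -97888215040 / 171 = -572445701.99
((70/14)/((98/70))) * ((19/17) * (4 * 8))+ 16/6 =46552/357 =130.40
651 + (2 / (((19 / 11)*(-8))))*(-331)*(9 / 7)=712.60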